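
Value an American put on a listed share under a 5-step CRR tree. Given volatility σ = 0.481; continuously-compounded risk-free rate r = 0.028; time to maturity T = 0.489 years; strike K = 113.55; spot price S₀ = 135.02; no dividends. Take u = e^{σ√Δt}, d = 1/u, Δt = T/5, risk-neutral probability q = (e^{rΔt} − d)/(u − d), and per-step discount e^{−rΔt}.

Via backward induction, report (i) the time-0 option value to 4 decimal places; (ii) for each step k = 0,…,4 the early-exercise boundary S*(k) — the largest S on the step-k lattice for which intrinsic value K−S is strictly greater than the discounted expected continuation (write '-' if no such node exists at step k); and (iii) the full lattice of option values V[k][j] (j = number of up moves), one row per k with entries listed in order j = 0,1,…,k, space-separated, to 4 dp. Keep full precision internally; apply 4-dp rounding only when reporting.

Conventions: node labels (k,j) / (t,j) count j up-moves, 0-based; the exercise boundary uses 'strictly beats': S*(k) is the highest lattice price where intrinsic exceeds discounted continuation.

price = 7.0527
boundary = - - - - 73.9752
tree:
7.0527
11.4850 2.1265
18.1923 4.0350 0.0000
27.6881 7.6563 0.0000 0.0000
39.5748 14.5279 0.0000 0.0000 0.0000
49.9058 27.5667 0.0000 0.0000 0.0000 0.0000

Δt=0.09780, u=1.16233, d=0.86034, q=0.47155, disc=e^(-rΔt)=0.99727
k=5 terminal: V=max(K-S,0) → 49.9058 27.5667 0.0000 0.0000 0.0000 0.0000
k=4: j=0 S=73.9752 intr=39.5748 cont=39.2642 V=39.5748[EX]; j=1 S=99.9407 intr=13.6093 cont=14.5279 V=14.5279[hold]; j=2 S=135.0200 intr=0.0000 cont=0.0000 V=0.0000[hold]; j=3 S=182.4122 intr=0.0000 cont=0.0000 V=0.0000[hold]; j=4 S=246.4392 intr=0.0000 cont=0.0000 V=0.0000[hold]  S*(4)=73.9752
k=3: j=0 S=85.9833 intr=27.5667 cont=27.6881 V=27.6881[hold]; j=1 S=116.1636 intr=0.0000 cont=7.6563 V=7.6563[hold]; j=2 S=156.9372 intr=0.0000 cont=0.0000 V=0.0000[hold]; j=3 S=212.0225 intr=0.0000 cont=0.0000 V=0.0000[hold]  S*(3)=-
k=2: j=0 S=99.9407 intr=13.6093 cont=18.1923 V=18.1923[hold]; j=1 S=135.0200 intr=0.0000 cont=4.0350 V=4.0350[hold]; j=2 S=182.4122 intr=0.0000 cont=0.0000 V=0.0000[hold]  S*(2)=-
k=1: j=0 S=116.1636 intr=0.0000 cont=11.4850 V=11.4850[hold]; j=1 S=156.9372 intr=0.0000 cont=2.1265 V=2.1265[hold]  S*(1)=-
k=0: j=0 S=135.0200 intr=0.0000 cont=7.0527 V=7.0527[hold]  S*(0)=-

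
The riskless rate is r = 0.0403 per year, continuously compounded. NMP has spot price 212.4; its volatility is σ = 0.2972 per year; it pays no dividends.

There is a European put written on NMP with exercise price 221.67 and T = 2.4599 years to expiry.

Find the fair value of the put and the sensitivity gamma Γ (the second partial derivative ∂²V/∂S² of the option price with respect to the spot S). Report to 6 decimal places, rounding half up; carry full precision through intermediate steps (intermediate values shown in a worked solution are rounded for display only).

σ√T = 0.2972·√2.4599 = 0.466131
d₁ = (ln(S/K) + (r+σ²/2)T) / (σ√T) = (ln(212.4/221.67) + (0.0403+0.2972²/2)·2.4599) / 0.466131 = (-0.042719 + 0.207773) / 0.466131 = 0.354095
d₂ = d₁ − σ√T = 0.354095 − 0.466131 = -0.112036
e^{−rT} = 0.905621
N(−d₁) = 0.361634,  N(−d₂) = 0.544603
Put price V = K·e^{−rT}·N(−d₂) − S·N(−d₁) = 109.328463 − 76.811060 = 32.517403
φ(d₁) = (1/√(2π))·e^{−d₁²/2} = 0.374700
Γ = φ(d₁) / (S·σ·√T) = 0.003785

price = 32.517403
Γ = 0.003785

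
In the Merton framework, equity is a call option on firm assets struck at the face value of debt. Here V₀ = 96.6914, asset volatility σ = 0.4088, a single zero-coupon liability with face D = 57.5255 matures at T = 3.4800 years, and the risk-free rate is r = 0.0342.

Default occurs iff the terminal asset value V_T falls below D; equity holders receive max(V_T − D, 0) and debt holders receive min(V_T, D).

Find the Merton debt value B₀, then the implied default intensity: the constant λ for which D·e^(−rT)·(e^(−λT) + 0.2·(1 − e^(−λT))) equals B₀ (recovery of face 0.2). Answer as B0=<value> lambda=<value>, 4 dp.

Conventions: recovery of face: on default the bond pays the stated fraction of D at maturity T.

Equity is a call on the firm's assets struck at D = 57.5255:
d₁ = [ln(V₀/D) + (r + σ²/2)T] / (σ√T)
   = [ln(96.6914/57.5255) + (0.0342 + 0.5·0.4088²)·3.4800] / (0.4088·√3.4800)
   = [0.519296 + 0.409800] / 0.762607 = 1.218317
d₂ = d₁ − σ√T = 1.218317 − 0.762607 = 0.455710
N(d₁) = 0.888448,  N(d₂) = 0.675701,  e^(−rT) = 0.887794
E₀ = V₀·N(d₁) − D·e^(−rT)·N(d₂)
   = 96.6914·0.888448 − 57.5255·0.887794·0.675701 = 51.396737
B₀ = V₀ − E₀ = 96.6914 − 51.396737 = 45.294663
e^(−λT) = (B₀·e^(rT)/D − 0.2)/(1 − 0.2) = (45.2947·1.126388/57.5255 − 0.2)/0.8 = 0.85862582
λ = −ln(0.85862582)/3.4800 = 0.043799

B0=45.2947 lambda=0.0438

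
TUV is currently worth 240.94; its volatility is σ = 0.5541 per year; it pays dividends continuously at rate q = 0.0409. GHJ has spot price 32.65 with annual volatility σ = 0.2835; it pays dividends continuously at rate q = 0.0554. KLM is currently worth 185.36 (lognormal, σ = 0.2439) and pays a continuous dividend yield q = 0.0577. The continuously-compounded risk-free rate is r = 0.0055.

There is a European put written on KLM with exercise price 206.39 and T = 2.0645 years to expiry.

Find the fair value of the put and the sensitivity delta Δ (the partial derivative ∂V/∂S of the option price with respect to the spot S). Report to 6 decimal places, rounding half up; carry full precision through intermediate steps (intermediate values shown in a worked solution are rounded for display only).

σ√T = 0.2439·√2.0645 = 0.350444
d₁ = (ln(S/K) + (r−q+σ²/2)T) / (σ√T) = (ln(185.36/206.39) + (0.0055−0.0577+0.2439²/2)·2.0645) / 0.350444 = (-0.107468 − 0.046361) / 0.350444 = -0.438954
d₂ = d₁ − σ√T = -0.438954 − 0.350444 = -0.789398
e^{−rT} = 0.988709
e^{−qT} = 0.887700
N(−d₁) = 0.669652,  N(−d₂) = 0.785060
Put price V = K·e^{−rT}·N(−d₂) − S·e^{−qT}·N(−d₁) = 160.199220 − 110.187322 = 50.011898
Δ = −e^{−qT}·N(−d₁) = -0.594450

price = 50.011898
Δ = -0.594450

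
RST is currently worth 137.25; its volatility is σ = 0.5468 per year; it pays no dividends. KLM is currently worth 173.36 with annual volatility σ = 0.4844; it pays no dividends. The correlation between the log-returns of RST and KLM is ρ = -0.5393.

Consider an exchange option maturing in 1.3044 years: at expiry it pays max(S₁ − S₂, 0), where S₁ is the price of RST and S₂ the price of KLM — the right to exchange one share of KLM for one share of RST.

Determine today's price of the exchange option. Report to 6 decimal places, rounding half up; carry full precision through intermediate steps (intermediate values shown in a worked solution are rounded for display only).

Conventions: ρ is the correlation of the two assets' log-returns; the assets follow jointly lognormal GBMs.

σ_eff = √(σ₁² + σ₂² − 2ρσ₁σ₂) = √(0.5468² + 0.4844² − 2·-0.5393·0.5468·0.4844) = 0.905164
d₁ = (ln(S₁/S₂) + (q₂ − q₁ + σ_eff²/2)T) / (σ_eff√T) = (ln(137.25/173.36) + (0.0 − 0.0 + 0.409661)·1.3044) / 1.033791 = 0.290964
d₂ = d₁ − σ_eff√T = 0.290964 − 1.033791 = -0.742827
N(d₁) = 0.614460,  N(d₂) = 0.228793
V = S₁·e^{−q₁T}·N(d₁) − S₂·e^{−q₂T}·N(d₂) = 84.334700 − 39.663574 = 44.671127
Key observation: pricing in KLM-units makes this a unit-strike call on the ratio S₁/S₂ — the risk-free rate cancels and cannot affect the value.

exchange price = 44.671127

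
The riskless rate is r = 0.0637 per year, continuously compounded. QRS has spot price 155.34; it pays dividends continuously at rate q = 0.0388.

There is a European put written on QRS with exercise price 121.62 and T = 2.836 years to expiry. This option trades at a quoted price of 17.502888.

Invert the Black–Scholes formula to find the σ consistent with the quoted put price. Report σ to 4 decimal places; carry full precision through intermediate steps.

At σ = 0.4196 the Black–Scholes value reproduces the quote:
σ√T = 0.4196·√2.836 = 0.706624
d₁ = (ln(S/K) + (r−q+σ²/2)T) / (σ√T) = (ln(155.34/121.62) + (0.0637−0.0388+0.4196²/2)·2.836) / 0.706624 = (0.244715 + 0.320275) / 0.706624 = 0.799562
d₂ = d₁ − σ√T = 0.799562 − 0.706624 = 0.092938
e^{−rT} = 0.834725
e^{−qT} = 0.895801
N(−d₁) = 0.211982,  N(−d₂) = 0.462976
V = K·e^{−rT}·N(−d₂) − S·e^{−qT}·N(−d₁) = 47.001008 − 29.498120 = 17.502888 (the quoted price), and the Black–Scholes price is strictly increasing in σ, so σ is unique

sigma = 0.4196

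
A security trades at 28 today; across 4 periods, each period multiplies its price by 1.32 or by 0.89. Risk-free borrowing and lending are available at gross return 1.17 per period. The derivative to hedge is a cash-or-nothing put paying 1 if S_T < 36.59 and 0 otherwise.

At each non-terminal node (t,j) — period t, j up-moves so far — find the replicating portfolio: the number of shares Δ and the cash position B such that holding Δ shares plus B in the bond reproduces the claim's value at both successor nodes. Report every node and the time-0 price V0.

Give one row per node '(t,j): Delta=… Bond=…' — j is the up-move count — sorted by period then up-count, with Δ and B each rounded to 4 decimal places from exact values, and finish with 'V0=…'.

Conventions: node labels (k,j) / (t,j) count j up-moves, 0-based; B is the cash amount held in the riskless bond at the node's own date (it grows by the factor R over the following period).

(0,0): Delta=-0.0123 Bond=0.4121
(1,0): Delta=-0.0310 Bond=0.9467
(1,1): Delta=-0.0056 Bond=0.2332
(2,0): Delta=-0.0584 Bond=1.7151
(2,1): Delta=-0.0211 Bond=0.7823
(2,2): Delta=0.0000 Bond=0.0000
(3,0): Delta=0.0000 Bond=0.8547
(3,1): Delta=-0.0794 Bond=2.6237
(3,2): Delta=0.0000 Bond=0.0000
(3,3): Delta=0.0000 Bond=0.0000
V0=0.0669

Since d<R<u, set p* = (R−d)/(u−d) = 0.6512; price each node as the discounted p*-expectation of its children.
Terminal payoffs: V(4,0)=1.0000, V(4,1)=1.0000, V(4,2)=0.0000, V(4,3)=0.0000, V(4,4)=0.0000
  t=3,j=0: stock 19.7391 → up 26.0557 (V=1.0000), down 17.5678 (V=1.0000). Price 0.8547; hedge Δ=0.0000, bond B=0.8547.
  t=3,j=1: stock 29.2760 → up 38.6443 (V=0.0000), down 26.0557 (V=1.0000). Price 0.2982; hedge Δ=-0.0794, bond B=2.6237.
  t=3,j=2: stock 43.4206 → up 57.3152 (V=0.0000), down 38.6443 (V=0.0000). Price 0.0000; hedge Δ=0.0000, bond B=0.0000.
  t=3,j=3: stock 64.3991 → up 85.0068 (V=0.0000), down 57.3152 (V=0.0000). Price 0.0000; hedge Δ=0.0000, bond B=0.0000.
  t=2,j=0: stock 22.1788 → up 29.2760 (V=0.2982), down 19.7391 (V=0.8547). Price 0.4208; hedge Δ=-0.0584, bond B=1.7151.
  t=2,j=1: stock 32.8944 → up 43.4206 (V=0.0000), down 29.2760 (V=0.2982). Price 0.0889; hedge Δ=-0.0211, bond B=0.7823.
  t=2,j=2: stock 48.7872 → up 64.3991 (V=0.0000), down 43.4206 (V=0.0000). Price 0.0000; hedge Δ=0.0000, bond B=0.0000.
  t=1,j=0: stock 24.9200 → up 32.8944 (V=0.0889), down 22.1788 (V=0.4208). Price 0.1749; hedge Δ=-0.0310, bond B=0.9467.
  t=1,j=1: stock 36.9600 → up 48.7872 (V=0.0000), down 32.8944 (V=0.0889). Price 0.0265; hedge Δ=-0.0056, bond B=0.2332.
  t=0,j=0: stock 28.0000 → up 36.9600 (V=0.0265), down 24.9200 (V=0.1749). Price 0.0669; hedge Δ=-0.0123, bond B=0.4121.
Check: Δ(0,0)·S0 + B(0,0) = 0.0669 = V0.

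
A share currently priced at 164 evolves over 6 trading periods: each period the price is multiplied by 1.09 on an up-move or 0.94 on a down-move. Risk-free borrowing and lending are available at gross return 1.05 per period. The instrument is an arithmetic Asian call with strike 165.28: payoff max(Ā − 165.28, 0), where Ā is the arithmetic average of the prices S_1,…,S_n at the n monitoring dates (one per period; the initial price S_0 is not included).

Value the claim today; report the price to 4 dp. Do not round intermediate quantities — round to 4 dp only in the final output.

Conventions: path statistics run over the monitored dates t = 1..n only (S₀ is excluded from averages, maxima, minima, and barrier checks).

With p* = (R−d)/(u−d) = 0.7333, sum probability × payoff across the paths and divide by R^6.
Enumerate all 2^6 = 64 price paths (U = up ×1.09, D = down ×0.94); each path with k up-moves has probability p*^k·(1−p*)^(6−k).
DDDDDD: Ā=132.8047, payoff=0.0000, prob=0.000360
UDDDDD: Ā=153.9969, payoff=0.0000, prob=0.000989
DUDDDD: Ā=149.8969, payoff=0.0000, prob=0.000989
UUDDDD: Ā=173.8166, payoff=8.5366, prob=0.002719
DDUDDD: Ā=146.0429, payoff=0.0000, prob=0.000989
UDUDDD: Ā=169.3476, payoff=4.0676, prob=0.002719
DUUDDD: Ā=165.2476, payoff=0.0000, prob=0.002719
UUUDDD: Ā=191.6169, payoff=26.3369, prob=0.007478
DDDUDD: Ā=142.4201, payoff=0.0000, prob=0.000989
UDDUDD: Ā=165.1467, payoff=0.0000, prob=0.002719
DUDUDD: Ā=161.0467, payoff=0.0000, prob=0.002719
UUDUDD: Ā=186.7457, payoff=21.4657, prob=0.007478
DDUUDD: Ā=157.1927, payoff=0.0000, prob=0.002719
UDUUDD: Ā=182.2767, payoff=16.9967, prob=0.007478
DUUUDD: Ā=178.1767, payoff=12.8967, prob=0.007478
UUUUDD: Ā=206.6091, payoff=41.3291, prob=0.020566
DDDDUD: Ā=139.0147, payoff=0.0000, prob=0.000989
UDDDUD: Ā=161.1979, payoff=0.0000, prob=0.002719
DUDDUD: Ā=157.0979, payoff=0.0000, prob=0.002719
UUDDUD: Ā=182.1667, payoff=16.8867, prob=0.007478
DDUDUD: Ā=153.2439, payoff=0.0000, prob=0.002719
UDUDUD: Ā=177.6977, payoff=12.4177, prob=0.007478
DUUDUD: Ā=173.5977, payoff=8.3177, prob=0.007478
UUUDUD: Ā=201.2995, payoff=36.0195, prob=0.020566
DDDUUD: Ā=149.6212, payoff=0.0000, prob=0.002719
UDDUUD: Ā=173.4969, payoff=8.2169, prob=0.007478
DUDUUD: Ā=169.3969, payoff=4.1169, prob=0.007478
UUDUUD: Ā=196.4283, payoff=31.1483, prob=0.020566
DDUUUD: Ā=165.5429, payoff=0.2629, prob=0.007478
UDUUUD: Ā=191.9593, payoff=26.6793, prob=0.020566
DUUUUD: Ā=187.8593, payoff=22.5793, prob=0.020566
UUUUUD: Ā=217.8369, payoff=52.5569, prob=0.056556
DDDDDU: Ā=135.8137, payoff=0.0000, prob=0.000989
UDDDDU: Ā=157.4861, payoff=0.0000, prob=0.002719
DUDDDU: Ā=153.3861, payoff=0.0000, prob=0.002719
UUDDDU: Ā=177.8625, payoff=12.5825, prob=0.007478
DDUDDU: Ā=149.5321, payoff=0.0000, prob=0.002719
UDUDDU: Ā=173.3935, payoff=8.1135, prob=0.007478
DUUDDU: Ā=169.2935, payoff=4.0135, prob=0.007478
UUUDDU: Ā=196.3085, payoff=31.0285, prob=0.020566
DDDUDU: Ā=145.9093, payoff=0.0000, prob=0.002719
UDDUDU: Ā=169.1927, payoff=3.9127, prob=0.007478
DUDUDU: Ā=165.0927, payoff=0.0000, prob=0.007478
UUDUDU: Ā=191.4373, payoff=26.1573, prob=0.020566
DDUUDU: Ā=161.2387, payoff=0.0000, prob=0.007478
UDUUDU: Ā=186.9683, payoff=21.6883, prob=0.020566
DUUUDU: Ā=182.8683, payoff=17.5883, prob=0.020566
UUUUDU: Ā=212.0494, payoff=46.7694, prob=0.056556
DDDDUU: Ā=142.5039, payoff=0.0000, prob=0.002719
UDDDUU: Ā=165.2439, payoff=0.0000, prob=0.007478
DUDDUU: Ā=161.1439, payoff=0.0000, prob=0.007478
UUDDUU: Ā=186.8583, payoff=21.5783, prob=0.020566
DDUDUU: Ā=157.2899, payoff=0.0000, prob=0.007478
UDUDUU: Ā=182.3893, payoff=17.1093, prob=0.020566
DUUDUU: Ā=178.2893, payoff=13.0093, prob=0.020566
UUUDUU: Ā=206.7398, payoff=41.4598, prob=0.056556
DDDUUU: Ā=153.6671, payoff=0.0000, prob=0.007478
UDDUUU: Ā=178.1885, payoff=12.9085, prob=0.020566
DUDUUU: Ā=174.0885, payoff=8.8085, prob=0.020566
UUDUUU: Ā=201.8685, payoff=36.5885, prob=0.056556
DDUUUU: Ā=170.2345, payoff=4.9545, prob=0.020566
UDUUUU: Ā=197.3995, payoff=32.1195, prob=0.056556
DUUUUU: Ā=193.2995, payoff=28.0195, prob=0.056556
UUUUUU: Ā=224.1452, payoff=58.8652, prob=0.155528
Price = Σ prob·payoff / R^6 = 30.632713 / 1.340096 = 22.8586

price = 22.8586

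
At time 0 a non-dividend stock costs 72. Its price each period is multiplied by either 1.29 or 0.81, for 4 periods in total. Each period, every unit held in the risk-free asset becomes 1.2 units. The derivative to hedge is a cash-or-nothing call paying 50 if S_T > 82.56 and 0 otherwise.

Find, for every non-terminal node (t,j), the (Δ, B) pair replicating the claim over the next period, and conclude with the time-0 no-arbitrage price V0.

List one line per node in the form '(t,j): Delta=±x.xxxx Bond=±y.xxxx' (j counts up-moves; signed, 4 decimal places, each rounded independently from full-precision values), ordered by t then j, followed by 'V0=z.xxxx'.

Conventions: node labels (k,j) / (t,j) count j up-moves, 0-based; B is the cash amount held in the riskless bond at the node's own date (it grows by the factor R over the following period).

Arbitrage-free pricing uses the up-move probability p* = (R−d)/(u−d) = 0.8125, discounting each step at R = 1.2.
Expiry values: V(4,0)=0.0000, V(4,1)=0.0000, V(4,2)=0.0000, V(4,3)=50.0000, V(4,4)=50.0000
(3,0): S=38.2638. Δ = (V_up−V_dn)/(S_up−S_dn) = (0.0000−0.0000)/(49.3602−30.9936) = 0.0000. V = [p*·0.0000 + (1−p*)·0.0000]/1.2 = 0.0000. B = V − Δ·S = 0.0000.
(3,1): S=60.9386. Δ = (V_up−V_dn)/(S_up−S_dn) = (0.0000−0.0000)/(78.6108−49.3602) = 0.0000. V = [p*·0.0000 + (1−p*)·0.0000]/1.2 = 0.0000. B = V − Δ·S = 0.0000.
(3,2): S=97.0503. Δ = (V_up−V_dn)/(S_up−S_dn) = (50.0000−0.0000)/(125.1949−78.6108) = 1.0733. V = [p*·50.0000 + (1−p*)·0.0000]/1.2 = 33.8542. B = V − Δ·S = -70.3125.
(3,3): S=154.5616. Δ = (V_up−V_dn)/(S_up−S_dn) = (50.0000−50.0000)/(199.3845−125.1949) = 0.0000. V = [p*·50.0000 + (1−p*)·50.0000]/1.2 = 41.6667. B = V − Δ·S = 41.6667.
(2,0): S=47.2392. Δ = (V_up−V_dn)/(S_up−S_dn) = (0.0000−0.0000)/(60.9386−38.2638) = 0.0000. V = [p*·0.0000 + (1−p*)·0.0000]/1.2 = 0.0000. B = V − Δ·S = 0.0000.
(2,1): S=75.2328. Δ = (V_up−V_dn)/(S_up−S_dn) = (33.8542−0.0000)/(97.0503−60.9386) = 0.9375. V = [p*·33.8542 + (1−p*)·0.0000]/1.2 = 22.9221. B = V − Δ·S = -47.6074.
(2,2): S=119.8152. Δ = (V_up−V_dn)/(S_up−S_dn) = (41.6667−33.8542)/(154.5616−97.0503) = 0.1358. V = [p*·41.6667 + (1−p*)·33.8542]/1.2 = 33.5015. B = V − Δ·S = 17.2255.
(1,0): S=58.3200. Δ = (V_up−V_dn)/(S_up−S_dn) = (22.9221−0.0000)/(75.2328−47.2392) = 0.8188. V = [p*·22.9221 + (1−p*)·0.0000]/1.2 = 15.5202. B = V − Δ·S = -32.2342.
(1,1): S=92.8800. Δ = (V_up−V_dn)/(S_up−S_dn) = (33.5015−22.9221)/(119.8152−75.2328) = 0.2373. V = [p*·33.5015 + (1−p*)·22.9221]/1.2 = 26.2649. B = V − Δ·S = 4.2244.
(0,0): S=72.0000. Δ = (V_up−V_dn)/(S_up−S_dn) = (26.2649−15.5202)/(92.8800−58.3200) = 0.3109. V = [p*·26.2649 + (1−p*)·15.5202]/1.2 = 20.2086. B = V − Δ·S = -2.1763.
Sanity check at the root: Δ(0,0)·S0 + B(0,0) reproduces V0 = 20.2086.

(0,0): Delta=0.3109 Bond=-2.1763
(1,0): Delta=0.8188 Bond=-32.2342
(1,1): Delta=0.2373 Bond=4.2244
(2,0): Delta=0.0000 Bond=0.0000
(2,1): Delta=0.9375 Bond=-47.6074
(2,2): Delta=0.1358 Bond=17.2255
(3,0): Delta=0.0000 Bond=0.0000
(3,1): Delta=0.0000 Bond=0.0000
(3,2): Delta=1.0733 Bond=-70.3125
(3,3): Delta=0.0000 Bond=41.6667
V0=20.2086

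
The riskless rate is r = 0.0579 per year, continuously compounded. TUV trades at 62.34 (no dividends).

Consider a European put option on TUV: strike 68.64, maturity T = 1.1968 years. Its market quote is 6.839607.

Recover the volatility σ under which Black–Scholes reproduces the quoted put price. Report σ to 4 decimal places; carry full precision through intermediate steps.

sigma = 0.2162

At σ = 0.2162 the Black–Scholes value reproduces the quote:
σ√T = 0.2162·√1.1968 = 0.236519
d₁ = (ln(S/K) + (r+σ²/2)T) / (σ√T) = (ln(62.34/68.64) + (0.0579+0.2162²/2)·1.1968) / 0.236519 = (-0.096272 + 0.097265) / 0.236519 = 0.004199
d₂ = d₁ − σ√T = 0.004199 − 0.236519 = -0.232320
e^{−rT} = 0.933052
N(−d₁) = 0.498325,  N(−d₂) = 0.591855
V = K·e^{−rT}·N(−d₂) − S·N(−d₁) = 37.905171 − 31.065563 = 6.839607 (matching the quote); vega is positive throughout, so no other σ reproduces this price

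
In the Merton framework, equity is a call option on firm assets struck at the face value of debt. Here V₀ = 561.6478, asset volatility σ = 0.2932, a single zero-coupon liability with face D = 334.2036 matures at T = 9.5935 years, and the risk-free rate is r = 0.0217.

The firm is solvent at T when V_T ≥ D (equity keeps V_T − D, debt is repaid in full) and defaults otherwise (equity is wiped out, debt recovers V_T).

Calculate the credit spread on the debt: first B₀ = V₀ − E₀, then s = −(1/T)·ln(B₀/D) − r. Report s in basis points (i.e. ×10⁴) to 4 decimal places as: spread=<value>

Equity is a call on the firm's assets struck at D = 334.2036:
d₁ = [ln(V₀/D) + (r + σ²/2)T] / (σ√T)
   = [ln(561.6478/334.2036) + (0.0217 + 0.5·0.2932²)·9.5935] / (0.2932·√9.5935)
   = [0.519125 + 0.620538] / 0.908139 = 1.254942
d₂ = d₁ − σ√T = 1.254942 − 0.908139 = 0.346802
N(d₁) = 0.895250,  N(d₂) = 0.635630,  e^(−rT) = 0.812062
E₀ = V₀·N(d₁) − D·e^(−rT)·N(d₂)
   = 561.6478·0.895250 − 334.2036·0.812062·0.635630 = 330.309058
B₀ = V₀ − E₀ = 561.6478 − 330.309058 = 231.338742
spread = −(1/T)·ln(B₀/D) − r = −(1/9.5935)·ln(231.338742/334.2036) − 0.0217 = 0.01664548
in basis points: 0.01664548 × 10⁴ = 166.4548 bp

spread=166.4548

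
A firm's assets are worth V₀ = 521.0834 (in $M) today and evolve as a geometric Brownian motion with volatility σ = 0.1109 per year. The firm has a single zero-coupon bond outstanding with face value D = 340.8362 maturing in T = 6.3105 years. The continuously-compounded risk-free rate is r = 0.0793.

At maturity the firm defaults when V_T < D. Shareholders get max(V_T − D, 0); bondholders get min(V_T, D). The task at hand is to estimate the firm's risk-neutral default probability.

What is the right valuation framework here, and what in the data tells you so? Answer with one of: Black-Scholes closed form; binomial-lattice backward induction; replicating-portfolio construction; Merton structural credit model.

framework: Merton structural credit model

Key observation: the asked-for credit quantity lives on the firm's capital structure — asset value, asset volatility, debt face 340.8362 — which is the structural model's domain.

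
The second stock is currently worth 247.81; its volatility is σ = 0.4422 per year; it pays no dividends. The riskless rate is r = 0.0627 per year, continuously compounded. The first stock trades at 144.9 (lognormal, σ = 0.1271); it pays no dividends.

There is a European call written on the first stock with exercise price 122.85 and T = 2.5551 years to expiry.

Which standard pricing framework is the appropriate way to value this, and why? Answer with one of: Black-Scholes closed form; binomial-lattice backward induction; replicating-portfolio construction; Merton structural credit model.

framework: Black-Scholes closed form

Key observation: the instrument is a plain European call (strike 122.85) on a lognormal asset; the exact continuous-time formula applies directly.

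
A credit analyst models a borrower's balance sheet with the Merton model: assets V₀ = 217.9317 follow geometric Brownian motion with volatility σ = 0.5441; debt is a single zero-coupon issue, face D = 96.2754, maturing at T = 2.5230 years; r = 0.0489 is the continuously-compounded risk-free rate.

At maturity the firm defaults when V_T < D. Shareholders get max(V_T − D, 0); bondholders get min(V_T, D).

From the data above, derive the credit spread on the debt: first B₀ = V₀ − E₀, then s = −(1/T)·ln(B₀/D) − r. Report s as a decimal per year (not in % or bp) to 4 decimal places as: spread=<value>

Apply the equity-as-call identities (strike 96.2754, horizon 2.5230 years):
d₁ = [ln(V₀/D) + (r + σ²/2)T] / (σ√T)
   = [ln(217.9317/96.2754) + (0.0489 + 0.5·0.5441²)·2.5230] / (0.5441·√2.5230)
   = [0.816969 + 0.496835] / 0.864246 = 1.520174
d₂ = d₁ − σ√T = 1.520174 − 0.864246 = 0.655928
N(d₁) = 0.935766,  N(d₂) = 0.744065,  e^(−rT) = 0.883932
E₀ = V₀·N(d₁) − D·e^(−rT)·N(d₂)
   = 217.9317·0.935766 − 96.2754·0.883932·0.744065 = 140.612540
B₀ = V₀ − E₀ = 217.9317 − 140.612540 = 77.319160
spread = −(1/T)·ln(B₀/D) − r = −(1/2.5230)·ln(77.319160/96.2754) − 0.0489 = 0.03800886

spread=0.0380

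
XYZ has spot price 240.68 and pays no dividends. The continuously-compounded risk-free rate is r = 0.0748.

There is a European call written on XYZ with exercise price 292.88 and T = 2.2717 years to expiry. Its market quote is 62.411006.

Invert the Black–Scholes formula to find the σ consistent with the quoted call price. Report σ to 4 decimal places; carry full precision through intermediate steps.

At σ = 0.4560 the Black–Scholes value reproduces the quote:
σ√T = 0.456·√2.2717 = 0.687290
d₁ = (ln(S/K) + (r+σ²/2)T) / (σ√T) = (ln(240.68/292.88) + (0.0748+0.456²/2)·2.2717) / 0.687290 = (-0.196295 + 0.406107) / 0.687290 = 0.305275
d₂ = d₁ − σ√T = 0.305275 − 0.687290 = -0.382016
e^{−rT} = 0.843730
N(d₁) = 0.619922,  N(d₂) = 0.351225
V = S·N(d₁) − K·e^{−rT}·N(d₂) = 149.202734 − 86.791728 = 62.411006 (the observed quote) — the price is monotone increasing in volatility, hence this σ is the only solution

sigma = 0.4560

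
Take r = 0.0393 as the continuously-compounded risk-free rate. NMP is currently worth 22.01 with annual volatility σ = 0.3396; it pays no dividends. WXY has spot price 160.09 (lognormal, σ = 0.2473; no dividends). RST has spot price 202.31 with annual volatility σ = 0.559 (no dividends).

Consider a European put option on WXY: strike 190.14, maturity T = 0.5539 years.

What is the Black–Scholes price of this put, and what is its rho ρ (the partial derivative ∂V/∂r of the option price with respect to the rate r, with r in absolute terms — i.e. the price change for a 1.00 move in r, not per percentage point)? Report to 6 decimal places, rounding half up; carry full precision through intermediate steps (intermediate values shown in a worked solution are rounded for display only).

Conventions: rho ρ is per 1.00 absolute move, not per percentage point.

price = 29.655623
ρ = -84.312822

σ√T = 0.2473·√0.5539 = 0.184052
d₁ = (ln(S/K) + (r+σ²/2)T) / (σ√T) = (ln(160.09/190.14) + (0.0393+0.2473²/2)·0.5539) / 0.184052 = (-0.172024 + 0.038706) / 0.184052 = -0.724355
d₂ = d₁ − σ√T = -0.724355 − 0.184052 = -0.908406
e^{−rT} = 0.978467
N(−d₁) = 0.765576,  N(−d₂) = 0.818168
Put price V = K·e^{−rT}·N(−d₂) − S·N(−d₁) = 152.216685 − 122.561062 = 29.655623
ρ = −K·T·e^{−rT}·N(−d₂) = -84.312822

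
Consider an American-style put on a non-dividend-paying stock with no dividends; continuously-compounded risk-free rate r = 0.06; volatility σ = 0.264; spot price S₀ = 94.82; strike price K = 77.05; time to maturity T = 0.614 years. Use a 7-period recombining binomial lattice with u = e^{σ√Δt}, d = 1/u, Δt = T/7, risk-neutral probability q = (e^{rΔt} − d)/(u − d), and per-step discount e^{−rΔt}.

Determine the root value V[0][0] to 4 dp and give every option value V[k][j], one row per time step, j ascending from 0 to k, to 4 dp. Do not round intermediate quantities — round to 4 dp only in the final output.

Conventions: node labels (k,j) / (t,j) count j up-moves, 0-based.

Δt=0.08771  u=1.08133  d=0.92479  q=0.51417  discount=0.99475
step 7 (expiry): payoffs max(K−S,0) = 22.1965 12.9117 2.0553 0.0000 0.0000 0.0000 0.0000 0.0000
k=6: (k=6,j=0): S=59.3145, K−S=17.7355, hold=17.3311 ⇒ V=17.7355 exercise | (k=6,j=1): S=69.3544, K−S=7.6956, hold=7.2912 ⇒ V=7.6956 exercise | (k=6,j=2): S=81.0937, K−S=0.0000, hold=0.9933 ⇒ V=0.9933 continue | (k=6,j=3): S=94.8200, K−S=0.0000, hold=0.0000 ⇒ V=0.0000 continue | (k=6,j=4): S=110.8697, K−S=0.0000, hold=0.0000 ⇒ V=0.0000 continue | (k=6,j=5): S=129.6361, K−S=0.0000, hold=0.0000 ⇒ V=0.0000 continue | (k=6,j=6): S=151.5790, K−S=0.0000, hold=0.0000 ⇒ V=0.0000 continue
k=5: (k=5,j=0): S=64.1383, K−S=12.9117, hold=12.5073 ⇒ V=12.9117 exercise | (k=5,j=1): S=74.9947, K−S=2.0553, hold=4.2272 ⇒ V=4.2272 continue | (k=5,j=2): S=87.6887, K−S=0.0000, hold=0.4800 ⇒ V=0.4800 continue | (k=5,j=3): S=102.5313, K−S=0.0000, hold=0.0000 ⇒ V=0.0000 continue | (k=5,j=4): S=119.8863, K−S=0.0000, hold=0.0000 ⇒ V=0.0000 continue | (k=5,j=5): S=140.1789, K−S=0.0000, hold=0.0000 ⇒ V=0.0000 continue
k=4: (k=4,j=0): S=69.3544, K−S=7.6956, hold=8.4020 ⇒ V=8.4020 continue | (k=4,j=1): S=81.0937, K−S=0.0000, hold=2.2884 ⇒ V=2.2884 continue | (k=4,j=2): S=94.8200, K−S=0.0000, hold=0.2320 ⇒ V=0.2320 continue | (k=4,j=3): S=110.8697, K−S=0.0000, hold=0.0000 ⇒ V=0.0000 continue | (k=4,j=4): S=129.6361, K−S=0.0000, hold=0.0000 ⇒ V=0.0000 continue
k=3: (k=3,j=0): S=74.9947, K−S=2.0553, hold=5.2310 ⇒ V=5.2310 continue | (k=3,j=1): S=87.6887, K−S=0.0000, hold=1.2246 ⇒ V=1.2246 continue | (k=3,j=2): S=102.5313, K−S=0.0000, hold=0.1121 ⇒ V=0.1121 continue | (k=3,j=3): S=119.8863, K−S=0.0000, hold=0.0000 ⇒ V=0.0000 continue
k=2: (k=2,j=0): S=81.0937, K−S=0.0000, hold=3.1544 ⇒ V=3.1544 continue | (k=2,j=1): S=94.8200, K−S=0.0000, hold=0.6492 ⇒ V=0.6492 continue | (k=2,j=2): S=110.8697, K−S=0.0000, hold=0.0542 ⇒ V=0.0542 continue
k=1: (k=1,j=0): S=87.6887, K−S=0.0000, hold=1.8565 ⇒ V=1.8565 continue | (k=1,j=1): S=102.5313, K−S=0.0000, hold=0.3414 ⇒ V=0.3414 continue
k=0: (k=0,j=0): S=94.8200, K−S=0.0000, hold=1.0718 ⇒ V=1.0718 continue

price = 1.0718
tree:
1.0718
1.8565 0.3414
3.1544 0.6492 0.0542
5.2310 1.2246 0.1121 0.0000
8.4020 2.2884 0.2320 0.0000 0.0000
12.9117 4.2272 0.4800 0.0000 0.0000 0.0000
17.7355 7.6956 0.9933 0.0000 0.0000 0.0000 0.0000
22.1965 12.9117 2.0553 0.0000 0.0000 0.0000 0.0000 0.0000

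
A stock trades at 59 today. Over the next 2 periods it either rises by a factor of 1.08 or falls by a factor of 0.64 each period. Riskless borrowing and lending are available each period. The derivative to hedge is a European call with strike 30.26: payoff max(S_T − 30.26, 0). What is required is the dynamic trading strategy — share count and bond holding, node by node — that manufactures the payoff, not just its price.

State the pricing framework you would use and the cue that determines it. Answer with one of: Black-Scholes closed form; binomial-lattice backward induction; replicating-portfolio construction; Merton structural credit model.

framework: replicating-portfolio construction

Key observation: since the answer must list Δ and B at each node of the 1.08/0.64 lattice on 59, the replicating-portfolio method — solving the two-state system at every node — is the one that applies.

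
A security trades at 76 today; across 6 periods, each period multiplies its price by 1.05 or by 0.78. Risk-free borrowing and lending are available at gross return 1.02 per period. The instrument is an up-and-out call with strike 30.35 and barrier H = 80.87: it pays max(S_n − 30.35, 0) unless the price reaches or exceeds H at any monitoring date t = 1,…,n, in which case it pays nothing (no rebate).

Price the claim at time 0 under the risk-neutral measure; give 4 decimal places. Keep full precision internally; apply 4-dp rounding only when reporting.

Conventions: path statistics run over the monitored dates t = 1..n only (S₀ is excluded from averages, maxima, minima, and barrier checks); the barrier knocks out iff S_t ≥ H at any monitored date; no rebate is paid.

price = 6.7108

Risk-neutral up-probability p* = (R−d)/(u−d) = (1.02−0.78)/(1.05−0.78) = 0.8889; the claim prices as the p*-weighted sum of path payoffs discounted by R^6.
Enumerate all 2^6 = 64 price paths (U = up ×1.05, D = down ×0.78); each path with k up-moves has probability p*^k·(1−p*)^(6−k).
DDDDDD: M=59.2800, payoff=0.0000, prob=0.000002
UDDDDD: M=79.8000, payoff=0.0000, prob=0.000015
DUDDDD: M=62.2440, payoff=0.0000, prob=0.000015
UUDDDD: M=83.7900, payoff=0.0000, prob=0.000120
DDUDDD: M=59.2800, payoff=0.0000, prob=0.000015
UDUDDD: M=79.8000, payoff=0.6649, prob=0.000120
DUUDDD: M=65.3562, payoff=0.6649, prob=0.000120
UUUDDD: M=87.9795, payoff=0.0000, prob=0.000963
DDDUDD: M=59.2800, payoff=0.0000, prob=0.000015
UDDUDD: M=79.8000, payoff=0.6649, prob=0.000120
DUDUDD: M=62.2440, payoff=0.6649, prob=0.000120
UUDUDD: M=83.7900, payoff=0.0000, prob=0.000963
DDUUDD: M=59.2800, payoff=0.6649, prob=0.000120
UDUUDD: M=79.8000, payoff=11.4008, prob=0.000963
DUUUDD: M=68.6240, payoff=11.4008, prob=0.000963
UUUUDD: M=92.3785, payoff=0.0000, prob=0.007707
DDDDUD: M=59.2800, payoff=0.0000, prob=0.000015
UDDDUD: M=79.8000, payoff=0.6649, prob=0.000120
DUDDUD: M=62.2440, payoff=0.6649, prob=0.000120
UUDDUD: M=83.7900, payoff=0.0000, prob=0.000963
DDUDUD: M=59.2800, payoff=0.6649, prob=0.000120
UDUDUD: M=79.8000, payoff=11.4008, prob=0.000963
DUUDUD: M=65.3562, payoff=11.4008, prob=0.000963
UUUDUD: M=87.9795, payoff=0.0000, prob=0.007707
DDDUUD: M=59.2800, payoff=0.6649, prob=0.000120
UDDUUD: M=79.8000, payoff=11.4008, prob=0.000963
DUDUUD: M=62.2440, payoff=11.4008, prob=0.000963
UUDUUD: M=83.7900, payoff=0.0000, prob=0.007707
DDUUUD: M=59.2800, payoff=11.4008, prob=0.000963
UDUUUD: M=79.8000, payoff=25.8531, prob=0.007707
DUUUUD: M=72.0552, payoff=25.8531, prob=0.007707
UUUUUD: M=96.9974, payoff=0.0000, prob=0.061659
DDDDDU: M=59.2800, payoff=0.0000, prob=0.000015
UDDDDU: M=79.8000, payoff=0.6649, prob=0.000120
DUDDDU: M=62.2440, payoff=0.6649, prob=0.000120
UUDDDU: M=83.7900, payoff=0.0000, prob=0.000963
DDUDDU: M=59.2800, payoff=0.6649, prob=0.000120
UDUDDU: M=79.8000, payoff=11.4008, prob=0.000963
DUUDDU: M=65.3562, payoff=11.4008, prob=0.000963
UUUDDU: M=87.9795, payoff=0.0000, prob=0.007707
DDDUDU: M=59.2800, payoff=0.6649, prob=0.000120
UDDUDU: M=79.8000, payoff=11.4008, prob=0.000963
DUDUDU: M=62.2440, payoff=11.4008, prob=0.000963
UUDUDU: M=83.7900, payoff=0.0000, prob=0.007707
DDUUDU: M=59.2800, payoff=11.4008, prob=0.000963
UDUUDU: M=79.8000, payoff=25.8531, prob=0.007707
DUUUDU: M=68.6240, payoff=25.8531, prob=0.007707
UUUUDU: M=92.3785, payoff=0.0000, prob=0.061659
DDDDUU: M=59.2800, payoff=0.6649, prob=0.000120
UDDDUU: M=79.8000, payoff=11.4008, prob=0.000963
DUDDUU: M=62.2440, payoff=11.4008, prob=0.000963
UUDDUU: M=83.7900, payoff=0.0000, prob=0.007707
DDUDUU: M=59.2800, payoff=11.4008, prob=0.000963
UDUDUU: M=79.8000, payoff=25.8531, prob=0.007707
DUUDUU: M=65.3562, payoff=25.8531, prob=0.007707
UUUDUU: M=87.9795, payoff=0.0000, prob=0.061659
DDDUUU: M=59.2800, payoff=11.4008, prob=0.000963
UDDUUU: M=79.8000, payoff=25.8531, prob=0.007707
DUDUUU: M=62.2440, payoff=25.8531, prob=0.007707
UUDUUU: M=83.7900, payoff=0.0000, prob=0.061659
DDUUUU: M=59.2800, payoff=25.8531, prob=0.007707
UDUUUU: M=79.8000, payoff=45.3080, prob=0.061659
DUUUUU: M=75.6580, payoff=45.3080, prob=0.061659
UUUUUU: M=101.8473, payoff=0.0000, prob=0.493270
Price = Σ prob·payoff / R^6 = 7.557456 / 1.126162 = 6.7108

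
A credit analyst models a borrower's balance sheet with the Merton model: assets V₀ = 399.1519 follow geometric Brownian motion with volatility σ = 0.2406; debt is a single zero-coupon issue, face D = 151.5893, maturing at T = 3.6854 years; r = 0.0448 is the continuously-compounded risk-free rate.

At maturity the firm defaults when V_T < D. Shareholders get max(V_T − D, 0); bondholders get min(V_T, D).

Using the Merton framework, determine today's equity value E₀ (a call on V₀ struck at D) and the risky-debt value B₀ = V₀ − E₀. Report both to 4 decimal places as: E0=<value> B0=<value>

Apply the equity-as-call identities (strike 151.5893, horizon 3.6854 years):
d₁ = [ln(V₀/D) + (r + σ²/2)T] / (σ√T)
   = [ln(399.1519/151.5893) + (0.0448 + 0.5·0.2406²)·3.6854] / (0.2406·√3.6854)
   = [0.968167 + 0.271777] / 0.461889 = 2.684504
d₂ = d₁ − σ√T = 2.684504 − 0.461889 = 2.222615
N(d₁) = 0.996368,  N(d₂) = 0.986879,  e^(−rT) = 0.847804
E₀ = V₀·N(d₁) − D·e^(−rT)·N(d₂)
   = 399.1519·0.996368 − 151.5893·0.847804·0.986879 = 270.870502
B₀ = V₀ − E₀ = 399.1519 − 270.870502 = 128.281398

E0=270.8705 B0=128.2814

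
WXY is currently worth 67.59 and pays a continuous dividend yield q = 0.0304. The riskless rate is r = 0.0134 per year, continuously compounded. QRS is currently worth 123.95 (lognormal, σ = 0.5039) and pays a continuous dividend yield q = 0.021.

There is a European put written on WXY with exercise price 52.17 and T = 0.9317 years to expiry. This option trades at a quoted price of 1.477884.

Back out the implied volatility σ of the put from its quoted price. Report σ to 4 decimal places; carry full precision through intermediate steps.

sigma = 0.2736

At σ = 0.2736 the Black–Scholes value reproduces the quote:
σ√T = 0.2736·√0.9317 = 0.264091
d₁ = (ln(S/K) + (r−q+σ²/2)T) / (σ√T) = (ln(67.59/52.17) + (0.0134−0.0304+0.2736²/2)·0.9317) / 0.264091 = (0.258952 + 0.019033) / 0.264091 = 1.052612
d₂ = d₁ − σ√T = 1.052612 − 0.264091 = 0.788520
e^{−rT} = 0.987593
e^{−qT} = 0.972074
N(−d₁) = 0.146259,  N(−d₂) = 0.215196
V = K·e^{−rT}·N(−d₂) − S·e^{−qT}·N(−d₁) = 11.087492 − 9.609608 = 1.477884 (the observed quote) — the price is monotone increasing in volatility, hence this σ is the only solution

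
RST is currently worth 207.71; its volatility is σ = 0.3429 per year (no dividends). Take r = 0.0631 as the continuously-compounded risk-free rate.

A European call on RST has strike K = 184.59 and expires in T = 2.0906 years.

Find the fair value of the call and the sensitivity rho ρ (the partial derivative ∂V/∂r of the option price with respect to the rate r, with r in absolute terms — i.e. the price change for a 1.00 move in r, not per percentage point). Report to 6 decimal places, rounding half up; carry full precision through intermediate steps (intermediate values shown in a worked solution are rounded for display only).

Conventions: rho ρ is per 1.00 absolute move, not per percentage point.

σ√T = 0.3429·√2.0906 = 0.495796
d₁ = (ln(S/K) + (r+σ²/2)T) / (σ√T) = (ln(207.71/184.59) + (0.0631+0.3429²/2)·2.0906) / 0.495796 = (0.118006 + 0.254824) / 0.495796 = 0.751982
d₂ = d₁ − σ√T = 0.751982 − 0.495796 = 0.256186
e^{−rT} = 0.876414
N(d₁) = 0.773969,  N(d₂) = 0.601096
Call price V = S·N(d₁) − K·e^{−rT}·N(d₂) = 160.761085 − 97.243687 = 63.517397
ρ = K·T·e^{−rT}·N(d₂) = 203.297652

price = 63.517397
ρ = 203.297652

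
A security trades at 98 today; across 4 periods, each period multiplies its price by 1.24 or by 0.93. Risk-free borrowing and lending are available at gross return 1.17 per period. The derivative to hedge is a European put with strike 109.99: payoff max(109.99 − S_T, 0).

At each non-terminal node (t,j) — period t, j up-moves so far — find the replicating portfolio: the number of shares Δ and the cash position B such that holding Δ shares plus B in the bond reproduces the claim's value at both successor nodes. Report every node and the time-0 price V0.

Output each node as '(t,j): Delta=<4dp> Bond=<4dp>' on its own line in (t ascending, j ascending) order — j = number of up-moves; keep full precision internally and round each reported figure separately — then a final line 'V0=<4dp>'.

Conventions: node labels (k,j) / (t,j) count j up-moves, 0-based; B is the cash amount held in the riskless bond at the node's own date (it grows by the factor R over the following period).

No-arbitrage ⇒ martingale measure with p* = (R−d)/(u−d) = 0.7742.
Expiry values: V(4,0)=36.6809, V(4,1)=12.2445, V(4,2)=0.0000, V(4,3)=0.0000, V(4,4)=0.0000
  t=3,j=0: stock 78.8270 → up 97.7455 (V=12.2445), down 73.3091 (V=36.6809). Price 15.1816; hedge Δ=-1.0000, bond B=94.0085.
  t=3,j=1: stock 105.1026 → up 130.3273 (V=0.0000), down 97.7455 (V=12.2445). Price 2.3632; hedge Δ=-0.3758, bond B=41.8617.
  t=3,j=2: stock 140.1369 → up 173.7697 (V=0.0000), down 130.3273 (V=0.0000). Price 0.0000; hedge Δ=0.0000, bond B=0.0000.
  t=3,j=3: stock 186.8492 → up 231.6929 (V=0.0000), down 173.7697 (V=0.0000). Price 0.0000; hedge Δ=0.0000, bond B=0.0000.
  t=2,j=0: stock 84.7602 → up 105.1026 (V=2.3632), down 78.8270 (V=15.1816). Price 4.4937; hedge Δ=-0.4878, bond B=45.8434.
  t=2,j=1: stock 113.0136 → up 140.1369 (V=0.0000), down 105.1026 (V=2.3632). Price 0.4561; hedge Δ=-0.0675, bond B=8.0792.
  t=2,j=2: stock 150.6848 → up 186.8492 (V=0.0000), down 140.1369 (V=0.0000). Price 0.0000; hedge Δ=0.0000, bond B=0.0000.
  t=1,j=0: stock 91.1400 → up 113.0136 (V=0.4561), down 84.7602 (V=4.4937). Price 1.1691; hedge Δ=-0.1429, bond B=14.1937.
  t=1,j=1: stock 121.5200 → up 150.6848 (V=0.0000), down 113.0136 (V=0.4561). Price 0.0880; hedge Δ=-0.0121, bond B=1.5593.
  t=0,j=0: stock 98.0000 → up 121.5200 (V=0.0880), down 91.1400 (V=1.1691). Price 0.2839; hedge Δ=-0.0356, bond B=3.7711.
Sanity check at the root: Δ(0,0)·S0 + B(0,0) reproduces V0 = 0.2839.

(0,0): Delta=-0.0356 Bond=3.7711
(1,0): Delta=-0.1429 Bond=14.1937
(1,1): Delta=-0.0121 Bond=1.5593
(2,0): Delta=-0.4878 Bond=45.8434
(2,1): Delta=-0.0675 Bond=8.0792
(2,2): Delta=0.0000 Bond=0.0000
(3,0): Delta=-1.0000 Bond=94.0085
(3,1): Delta=-0.3758 Bond=41.8617
(3,2): Delta=0.0000 Bond=0.0000
(3,3): Delta=0.0000 Bond=0.0000
V0=0.2839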